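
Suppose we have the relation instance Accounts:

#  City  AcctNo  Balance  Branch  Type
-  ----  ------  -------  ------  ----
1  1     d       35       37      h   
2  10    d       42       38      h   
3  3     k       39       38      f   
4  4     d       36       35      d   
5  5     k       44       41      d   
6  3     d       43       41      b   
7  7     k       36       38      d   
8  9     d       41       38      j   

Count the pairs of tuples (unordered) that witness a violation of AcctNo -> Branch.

11

AcctNo=d: violating pairs (1,2), (1,4), (1,6), (1,8), (2,4), (2,6), (4,6), (4,8), (6,8) — 9 pairs.
AcctNo=k: violating pairs (3,5), (5,7) — 2 pairs.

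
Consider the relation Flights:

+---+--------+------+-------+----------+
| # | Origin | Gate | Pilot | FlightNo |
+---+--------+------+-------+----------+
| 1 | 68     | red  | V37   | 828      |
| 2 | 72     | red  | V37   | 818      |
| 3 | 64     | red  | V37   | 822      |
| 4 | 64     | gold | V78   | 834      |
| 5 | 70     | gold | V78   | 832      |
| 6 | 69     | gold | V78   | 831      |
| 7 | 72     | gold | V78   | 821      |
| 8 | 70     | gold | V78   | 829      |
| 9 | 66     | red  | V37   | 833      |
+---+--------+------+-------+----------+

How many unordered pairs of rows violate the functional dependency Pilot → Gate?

Pilot=V37: all 4 rows agree on Gate — 0 pairs.
Pilot=V78: all 5 rows agree on Gate — 0 pairs.

0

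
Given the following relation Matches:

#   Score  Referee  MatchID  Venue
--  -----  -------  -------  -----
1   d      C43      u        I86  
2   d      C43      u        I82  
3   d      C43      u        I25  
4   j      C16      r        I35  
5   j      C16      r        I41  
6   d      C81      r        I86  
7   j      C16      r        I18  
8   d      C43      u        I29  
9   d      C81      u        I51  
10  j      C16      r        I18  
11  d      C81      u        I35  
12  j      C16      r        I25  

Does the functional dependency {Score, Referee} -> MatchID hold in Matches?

(Score=d, Referee=C43): rows 1, 2, 3, 8 → MatchID = u, u, u, u ✓
(Score=j, Referee=C16): rows 4, 5, 7, 10, 12 → MatchID = r, r, r, r, r ✓
(Score=d, Referee=C81): rows 6, 9, 11 → MatchID takes values {r, u} — violation
Two rows agree on {Score, Referee} but differ on MatchID, so {Score, Referee} -> MatchID does not hold.

No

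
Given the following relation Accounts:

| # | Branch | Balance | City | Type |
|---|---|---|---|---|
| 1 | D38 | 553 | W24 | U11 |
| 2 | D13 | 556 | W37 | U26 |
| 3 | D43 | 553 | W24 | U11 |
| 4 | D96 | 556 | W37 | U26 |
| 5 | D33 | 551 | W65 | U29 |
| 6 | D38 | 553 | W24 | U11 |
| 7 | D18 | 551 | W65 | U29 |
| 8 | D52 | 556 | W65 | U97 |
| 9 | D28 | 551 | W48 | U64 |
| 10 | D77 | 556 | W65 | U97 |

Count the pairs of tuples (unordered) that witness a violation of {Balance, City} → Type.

0

(Balance=553, City=W24): all 3 rows agree on Type — 0 pairs.
(Balance=556, City=W37): all 2 rows agree on Type — 0 pairs.
(Balance=551, City=W65): all 2 rows agree on Type — 0 pairs.
(Balance=556, City=W65): all 2 rows agree on Type — 0 pairs.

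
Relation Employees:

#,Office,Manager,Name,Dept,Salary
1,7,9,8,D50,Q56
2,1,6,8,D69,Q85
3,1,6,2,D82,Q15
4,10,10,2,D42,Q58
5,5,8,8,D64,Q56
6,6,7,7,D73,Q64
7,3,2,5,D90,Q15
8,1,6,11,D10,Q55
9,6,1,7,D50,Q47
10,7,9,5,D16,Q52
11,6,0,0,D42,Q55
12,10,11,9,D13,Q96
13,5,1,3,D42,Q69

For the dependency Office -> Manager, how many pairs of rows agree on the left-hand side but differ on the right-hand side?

Office=7: all 2 rows agree on Manager — 0 pairs.
Office=1: all 3 rows agree on Manager — 0 pairs.
Office=10: violating pairs (4,12) — 1 pair.
Office=5: violating pairs (5,13) — 1 pair.
Office=6: violating pairs (6,9), (6,11), (9,11) — 3 pairs.

5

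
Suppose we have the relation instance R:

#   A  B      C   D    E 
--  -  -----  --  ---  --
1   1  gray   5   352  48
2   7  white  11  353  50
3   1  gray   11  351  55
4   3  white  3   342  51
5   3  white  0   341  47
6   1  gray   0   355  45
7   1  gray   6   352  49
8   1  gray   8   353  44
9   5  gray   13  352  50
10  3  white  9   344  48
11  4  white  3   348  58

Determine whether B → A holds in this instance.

B=gray: rows 1, 3, 6, 7, 8, 9 → A takes values {1, 5} — violation
B=white: rows 2, 4, 5, 10, 11 → A takes values {7, 3, 4} — violation
Two rows agree on B but differ on A, so B → A does not hold.

No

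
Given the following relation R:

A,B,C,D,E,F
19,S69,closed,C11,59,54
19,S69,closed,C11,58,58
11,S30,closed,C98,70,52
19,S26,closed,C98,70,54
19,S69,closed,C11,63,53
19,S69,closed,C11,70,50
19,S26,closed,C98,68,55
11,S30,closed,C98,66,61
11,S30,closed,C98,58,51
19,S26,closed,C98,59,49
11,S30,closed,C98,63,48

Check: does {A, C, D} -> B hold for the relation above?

(A=19, C=closed, D=C11): 4 rows → B = S69, S69, S69, S69 ✓
(A=11, C=closed, D=C98): 4 rows → B = S30, S30, S30, S30 ✓
(A=19, C=closed, D=C98): 3 rows → B = S26, S26, S26 ✓
Every {A, C, D} value is associated with a single B value, so {A, C, D} -> B holds.

Yes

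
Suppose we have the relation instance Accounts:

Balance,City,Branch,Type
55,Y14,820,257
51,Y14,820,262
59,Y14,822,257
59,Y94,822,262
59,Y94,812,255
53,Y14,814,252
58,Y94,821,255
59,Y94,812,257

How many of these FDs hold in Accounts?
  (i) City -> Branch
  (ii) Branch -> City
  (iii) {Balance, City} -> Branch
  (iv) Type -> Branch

0

(i) City -> Branch: City=Y14: 4 rows → Branch takes values {820, 822, 814} — violation; City=Y94: 4 rows → Branch takes values {822, 812, 821} — violation — fails.
(ii) Branch -> City: Branch=822: 2 rows → City takes values {Y14, Y94} — violation — fails.
(iii) {Balance, City} -> Branch: (Balance=59, City=Y94): 3 rows → Branch takes values {822, 812} — violation — fails.
(iv) Type -> Branch: Type=257: 3 rows → Branch takes values {820, 822, 812} — violation; Type=262: 2 rows → Branch takes values {820, 822} — violation; Type=255: 2 rows → Branch takes values {812, 821} — violation — fails.
None of the 4 dependencies hold.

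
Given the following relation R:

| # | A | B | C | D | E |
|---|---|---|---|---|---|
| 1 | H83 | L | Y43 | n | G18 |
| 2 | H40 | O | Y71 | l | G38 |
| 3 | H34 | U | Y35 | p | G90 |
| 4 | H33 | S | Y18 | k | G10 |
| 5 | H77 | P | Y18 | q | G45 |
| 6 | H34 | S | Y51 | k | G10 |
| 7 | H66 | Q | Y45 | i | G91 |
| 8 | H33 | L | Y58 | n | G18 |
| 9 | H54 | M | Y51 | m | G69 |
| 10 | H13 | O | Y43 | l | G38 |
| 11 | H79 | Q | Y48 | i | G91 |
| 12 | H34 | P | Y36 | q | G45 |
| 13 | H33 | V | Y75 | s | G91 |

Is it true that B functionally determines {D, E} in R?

Yes

B=L: rows 1, 8 → {D,E} = (n, G18), (n, G18) ✓
B=O: rows 2, 10 → {D,E} = (l, G38), (l, G38) ✓
B=U: row 3 → {D,E} = (p, G90) ✓
B=S: rows 4, 6 → {D,E} = (k, G10), (k, G10) ✓
B=P: rows 5, 12 → {D,E} = (q, G45), (q, G45) ✓
B=Q: rows 7, 11 → {D,E} = (i, G91), (i, G91) ✓
B=M: row 9 → {D,E} = (m, G69) ✓
B=V: row 13 → {D,E} = (s, G91) ✓
Every B value is associated with a single {D, E} value, so B → {D, E} holds.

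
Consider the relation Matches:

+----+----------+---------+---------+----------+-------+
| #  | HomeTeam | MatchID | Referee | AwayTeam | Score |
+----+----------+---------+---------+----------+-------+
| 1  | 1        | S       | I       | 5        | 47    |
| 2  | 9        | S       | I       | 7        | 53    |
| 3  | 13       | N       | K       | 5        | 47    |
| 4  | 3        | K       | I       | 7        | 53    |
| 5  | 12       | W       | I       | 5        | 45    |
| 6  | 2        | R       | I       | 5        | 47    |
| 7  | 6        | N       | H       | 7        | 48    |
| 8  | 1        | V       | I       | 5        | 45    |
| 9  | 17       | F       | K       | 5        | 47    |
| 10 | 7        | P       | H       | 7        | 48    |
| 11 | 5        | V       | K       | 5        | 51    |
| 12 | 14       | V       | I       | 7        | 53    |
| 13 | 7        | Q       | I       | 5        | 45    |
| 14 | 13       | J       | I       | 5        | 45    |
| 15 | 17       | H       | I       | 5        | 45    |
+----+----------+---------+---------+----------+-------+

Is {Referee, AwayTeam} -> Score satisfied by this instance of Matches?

No

(Referee=I, AwayTeam=5): rows 1, 5, 6, 8, 13, 14, 15 → Score takes values {47, 45} — violation
(Referee=I, AwayTeam=7): rows 2, 4, 12 → Score = 53, 53, 53 ✓
(Referee=K, AwayTeam=5): rows 3, 9, 11 → Score takes values {47, 51} — violation
(Referee=H, AwayTeam=7): rows 7, 10 → Score = 48, 48 ✓
Two rows agree on {Referee, AwayTeam} but differ on Score, so {Referee, AwayTeam} -> Score does not hold.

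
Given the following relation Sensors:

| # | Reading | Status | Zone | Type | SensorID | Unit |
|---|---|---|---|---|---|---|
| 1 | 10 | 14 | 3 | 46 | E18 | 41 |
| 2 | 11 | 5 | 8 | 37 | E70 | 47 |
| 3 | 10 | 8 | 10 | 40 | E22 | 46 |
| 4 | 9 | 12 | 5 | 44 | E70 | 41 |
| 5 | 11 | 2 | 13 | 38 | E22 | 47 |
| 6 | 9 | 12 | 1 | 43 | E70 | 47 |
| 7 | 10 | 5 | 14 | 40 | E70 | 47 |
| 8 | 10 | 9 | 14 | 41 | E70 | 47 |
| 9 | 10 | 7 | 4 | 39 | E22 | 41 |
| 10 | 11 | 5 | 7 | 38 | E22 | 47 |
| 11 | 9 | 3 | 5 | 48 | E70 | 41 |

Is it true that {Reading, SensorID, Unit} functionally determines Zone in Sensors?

No

(Reading=10, SensorID=E18, Unit=41): row 1 → Zone = 3 ✓
(Reading=11, SensorID=E70, Unit=47): row 2 → Zone = 8 ✓
(Reading=10, SensorID=E22, Unit=46): row 3 → Zone = 10 ✓
(Reading=9, SensorID=E70, Unit=41): rows 4, 11 → Zone = 5, 5 ✓
(Reading=11, SensorID=E22, Unit=47): rows 5, 10 → Zone takes values {13, 7} — violation
(Reading=9, SensorID=E70, Unit=47): row 6 → Zone = 1 ✓
(Reading=10, SensorID=E70, Unit=47): rows 7, 8 → Zone = 14, 14 ✓
(Reading=10, SensorID=E22, Unit=41): row 9 → Zone = 4 ✓
Two rows agree on {Reading, SensorID, Unit} but differ on Zone, so {Reading, SensorID, Unit} → Zone does not hold.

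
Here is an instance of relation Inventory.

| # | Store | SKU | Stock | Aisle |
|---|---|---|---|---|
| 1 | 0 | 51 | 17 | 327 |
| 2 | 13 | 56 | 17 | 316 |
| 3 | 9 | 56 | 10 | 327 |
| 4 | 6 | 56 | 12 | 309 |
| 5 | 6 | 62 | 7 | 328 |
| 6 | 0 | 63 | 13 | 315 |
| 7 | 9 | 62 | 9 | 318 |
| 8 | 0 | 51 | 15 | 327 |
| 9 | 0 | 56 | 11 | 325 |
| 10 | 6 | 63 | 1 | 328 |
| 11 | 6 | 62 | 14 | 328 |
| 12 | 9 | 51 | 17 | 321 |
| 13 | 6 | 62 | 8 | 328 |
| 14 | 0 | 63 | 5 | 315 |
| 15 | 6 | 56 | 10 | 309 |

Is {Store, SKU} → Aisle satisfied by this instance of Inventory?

(Store=0, SKU=51): rows 1, 8 → Aisle = 327, 327 ✓
(Store=13, SKU=56): row 2 → Aisle = 316 ✓
(Store=9, SKU=56): row 3 → Aisle = 327 ✓
(Store=6, SKU=56): rows 4, 15 → Aisle = 309, 309 ✓
(Store=6, SKU=62): rows 5, 11, 13 → Aisle = 328, 328, 328 ✓
(Store=0, SKU=63): rows 6, 14 → Aisle = 315, 315 ✓
(Store=9, SKU=62): row 7 → Aisle = 318 ✓
(Store=0, SKU=56): row 9 → Aisle = 325 ✓
(Store=6, SKU=63): row 10 → Aisle = 328 ✓
(Store=9, SKU=51): row 12 → Aisle = 321 ✓
Every {Store, SKU} value is associated with a single Aisle value, so {Store, SKU} → Aisle holds.

Yes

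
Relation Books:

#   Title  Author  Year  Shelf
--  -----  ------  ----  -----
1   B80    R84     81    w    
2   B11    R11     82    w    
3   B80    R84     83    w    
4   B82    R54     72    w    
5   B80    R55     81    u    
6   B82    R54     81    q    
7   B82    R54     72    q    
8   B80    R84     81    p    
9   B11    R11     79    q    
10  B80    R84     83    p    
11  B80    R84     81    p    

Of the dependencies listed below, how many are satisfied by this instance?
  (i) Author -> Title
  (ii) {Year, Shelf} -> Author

(i) Author -> Title: every LHS value maps to a single RHS value — holds.
(ii) {Year, Shelf} -> Author: every LHS value maps to a single RHS value — holds.
2 of the 2 dependencies hold.

2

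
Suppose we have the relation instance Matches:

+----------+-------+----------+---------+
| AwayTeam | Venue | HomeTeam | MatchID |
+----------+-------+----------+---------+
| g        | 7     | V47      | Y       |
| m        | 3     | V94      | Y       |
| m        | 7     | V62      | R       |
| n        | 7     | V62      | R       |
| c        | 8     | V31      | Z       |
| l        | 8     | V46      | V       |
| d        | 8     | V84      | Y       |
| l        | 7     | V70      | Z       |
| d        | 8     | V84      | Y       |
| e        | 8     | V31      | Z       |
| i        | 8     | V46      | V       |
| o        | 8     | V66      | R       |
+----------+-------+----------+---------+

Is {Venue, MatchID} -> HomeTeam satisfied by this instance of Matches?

Yes

(Venue=7, MatchID=Y): 1 row → HomeTeam = V47 ✓
(Venue=3, MatchID=Y): 1 row → HomeTeam = V94 ✓
(Venue=7, MatchID=R): 2 rows → HomeTeam = V62, V62 ✓
(Venue=8, MatchID=Z): 2 rows → HomeTeam = V31, V31 ✓
(Venue=8, MatchID=V): 2 rows → HomeTeam = V46, V46 ✓
(Venue=8, MatchID=Y): 2 rows → HomeTeam = V84, V84 ✓
(Venue=7, MatchID=Z): 1 row → HomeTeam = V70 ✓
(Venue=8, MatchID=R): 1 row → HomeTeam = V66 ✓
Every {Venue, MatchID} value is associated with a single HomeTeam value, so {Venue, MatchID} -> HomeTeam holds.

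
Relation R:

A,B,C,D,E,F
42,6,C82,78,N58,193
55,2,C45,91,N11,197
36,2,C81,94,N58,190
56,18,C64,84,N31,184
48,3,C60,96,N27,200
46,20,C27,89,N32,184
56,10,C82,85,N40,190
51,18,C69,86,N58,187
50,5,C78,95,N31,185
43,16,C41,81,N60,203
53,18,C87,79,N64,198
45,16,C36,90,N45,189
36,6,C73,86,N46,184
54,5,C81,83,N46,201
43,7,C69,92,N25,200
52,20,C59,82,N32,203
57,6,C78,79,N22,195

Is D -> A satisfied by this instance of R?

D=78: 1 row → A = 42 ✓
D=91: 1 row → A = 55 ✓
D=94: 1 row → A = 36 ✓
D=84: 1 row → A = 56 ✓
D=96: 1 row → A = 48 ✓
D=89: 1 row → A = 46 ✓
D=85: 1 row → A = 56 ✓
D=86: 2 rows → A takes values {51, 36} — violation
D=95: 1 row → A = 50 ✓
D=81: 1 row → A = 43 ✓
D=79: 2 rows → A takes values {53, 57} — violation
D=90: 1 row → A = 45 ✓
D=83: 1 row → A = 54 ✓
D=92: 1 row → A = 43 ✓
D=82: 1 row → A = 52 ✓
Two rows agree on D but differ on A, so D -> A does not hold.

No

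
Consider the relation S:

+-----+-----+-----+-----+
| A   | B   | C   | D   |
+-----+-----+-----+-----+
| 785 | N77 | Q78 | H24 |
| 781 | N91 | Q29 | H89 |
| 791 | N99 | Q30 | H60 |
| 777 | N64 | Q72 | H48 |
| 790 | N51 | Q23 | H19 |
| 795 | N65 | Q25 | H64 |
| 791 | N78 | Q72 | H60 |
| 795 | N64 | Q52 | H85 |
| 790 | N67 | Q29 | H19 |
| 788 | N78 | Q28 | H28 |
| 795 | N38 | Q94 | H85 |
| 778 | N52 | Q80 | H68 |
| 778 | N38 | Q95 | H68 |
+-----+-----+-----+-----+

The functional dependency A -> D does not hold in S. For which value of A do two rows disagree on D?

A=785: 1 row → D = H24 ✓
A=781: 1 row → D = H89 ✓
A=791: 2 rows → D = H60, H60 ✓
A=777: 1 row → D = H48 ✓
A=790: 2 rows → D = H19, H19 ✓
A=795: 3 rows → D takes values {H64, H85} — violation
A=788: 1 row → D = H28 ✓
A=778: 2 rows → D = H68, H68 ✓
The only A value with inconsistent D is A=795.

795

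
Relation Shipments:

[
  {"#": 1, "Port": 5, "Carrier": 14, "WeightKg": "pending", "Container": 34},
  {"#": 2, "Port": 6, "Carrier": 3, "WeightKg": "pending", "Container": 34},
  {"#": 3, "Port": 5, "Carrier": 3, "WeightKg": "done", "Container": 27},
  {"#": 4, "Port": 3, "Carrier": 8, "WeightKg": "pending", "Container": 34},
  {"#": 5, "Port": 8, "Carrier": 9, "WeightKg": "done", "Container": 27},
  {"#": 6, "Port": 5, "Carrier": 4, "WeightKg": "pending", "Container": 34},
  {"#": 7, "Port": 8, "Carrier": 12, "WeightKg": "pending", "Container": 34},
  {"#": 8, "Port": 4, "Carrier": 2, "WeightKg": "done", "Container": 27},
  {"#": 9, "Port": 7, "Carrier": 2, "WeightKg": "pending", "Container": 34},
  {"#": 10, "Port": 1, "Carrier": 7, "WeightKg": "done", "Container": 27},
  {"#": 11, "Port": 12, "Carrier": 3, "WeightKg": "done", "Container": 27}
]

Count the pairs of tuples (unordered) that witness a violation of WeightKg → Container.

WeightKg=pending: all 6 rows agree on Container — 0 pairs.
WeightKg=done: all 5 rows agree on Container — 0 pairs.

0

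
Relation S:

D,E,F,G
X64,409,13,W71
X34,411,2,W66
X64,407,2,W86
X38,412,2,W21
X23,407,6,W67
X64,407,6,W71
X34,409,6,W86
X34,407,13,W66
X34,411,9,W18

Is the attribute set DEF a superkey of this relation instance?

All 9 rows have distinct DEF values, so DEF → (all attributes) holds and DEF is a superkey.

Yes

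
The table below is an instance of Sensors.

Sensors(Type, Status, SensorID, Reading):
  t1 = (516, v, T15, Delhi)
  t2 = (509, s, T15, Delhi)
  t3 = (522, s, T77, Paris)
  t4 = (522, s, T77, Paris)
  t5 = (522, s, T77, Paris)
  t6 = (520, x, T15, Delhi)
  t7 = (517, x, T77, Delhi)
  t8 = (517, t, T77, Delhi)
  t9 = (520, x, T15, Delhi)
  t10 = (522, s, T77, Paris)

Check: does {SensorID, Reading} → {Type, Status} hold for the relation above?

No

(SensorID=T15, Reading=Delhi): rows 1, 2, 6, 9 → {Type,Status} takes values {(516, v), (509, s), (520, x)} — violation
(SensorID=T77, Reading=Paris): rows 3, 4, 5, 10 → {Type,Status} = (522, s), (522, s), (522, s), (522, s) ✓
(SensorID=T77, Reading=Delhi): rows 7, 8 → {Type,Status} takes values {(517, x), (517, t)} — violation
Two rows agree on {SensorID, Reading} but differ on {Type, Status}, so {SensorID, Reading} → {Type, Status} does not hold.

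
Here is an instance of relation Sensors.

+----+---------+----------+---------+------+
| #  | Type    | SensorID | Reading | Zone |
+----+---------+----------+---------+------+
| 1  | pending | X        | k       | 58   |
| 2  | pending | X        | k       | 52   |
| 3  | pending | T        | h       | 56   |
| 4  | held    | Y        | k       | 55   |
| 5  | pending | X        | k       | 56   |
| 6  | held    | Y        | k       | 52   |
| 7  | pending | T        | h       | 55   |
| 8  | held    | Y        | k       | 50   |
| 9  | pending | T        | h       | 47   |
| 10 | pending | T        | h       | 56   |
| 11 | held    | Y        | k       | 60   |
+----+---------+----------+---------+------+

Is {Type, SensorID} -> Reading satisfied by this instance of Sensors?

Yes

(Type=pending, SensorID=X): rows 1, 2, 5 → Reading = k, k, k ✓
(Type=pending, SensorID=T): rows 3, 7, 9, 10 → Reading = h, h, h, h ✓
(Type=held, SensorID=Y): rows 4, 6, 8, 11 → Reading = k, k, k, k ✓
Every {Type, SensorID} value is associated with a single Reading value, so {Type, SensorID} -> Reading holds.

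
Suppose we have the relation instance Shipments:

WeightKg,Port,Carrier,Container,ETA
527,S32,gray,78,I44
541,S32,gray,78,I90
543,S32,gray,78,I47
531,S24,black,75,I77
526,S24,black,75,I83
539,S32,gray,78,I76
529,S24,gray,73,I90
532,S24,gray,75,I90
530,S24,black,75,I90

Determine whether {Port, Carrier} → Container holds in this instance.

(Port=S32, Carrier=gray): 4 rows → Container = 78, 78, 78, 78 ✓
(Port=S24, Carrier=black): 3 rows → Container = 75, 75, 75 ✓
(Port=S24, Carrier=gray): 2 rows → Container takes values {73, 75} — violation
Two rows agree on {Port, Carrier} but differ on Container, so {Port, Carrier} → Container does not hold.

No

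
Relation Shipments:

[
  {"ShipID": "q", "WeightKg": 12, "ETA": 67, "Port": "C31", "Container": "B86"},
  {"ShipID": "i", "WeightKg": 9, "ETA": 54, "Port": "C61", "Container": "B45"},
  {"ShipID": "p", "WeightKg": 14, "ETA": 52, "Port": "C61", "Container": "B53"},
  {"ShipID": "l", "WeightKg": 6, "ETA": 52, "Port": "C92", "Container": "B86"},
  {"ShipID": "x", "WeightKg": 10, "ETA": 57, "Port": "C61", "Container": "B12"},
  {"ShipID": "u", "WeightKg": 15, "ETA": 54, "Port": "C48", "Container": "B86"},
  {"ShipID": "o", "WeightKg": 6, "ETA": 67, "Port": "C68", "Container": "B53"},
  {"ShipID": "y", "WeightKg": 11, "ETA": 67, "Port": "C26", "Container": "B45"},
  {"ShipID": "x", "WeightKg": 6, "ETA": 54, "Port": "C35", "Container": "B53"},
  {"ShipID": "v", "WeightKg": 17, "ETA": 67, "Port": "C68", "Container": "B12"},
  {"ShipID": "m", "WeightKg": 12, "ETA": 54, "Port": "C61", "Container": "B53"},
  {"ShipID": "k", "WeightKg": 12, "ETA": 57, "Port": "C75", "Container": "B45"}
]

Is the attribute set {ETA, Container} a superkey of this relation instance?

Two distinct rows share (ETA=54, Container=B53), so {ETA, Container} does not determine every attribute — not a superkey.

No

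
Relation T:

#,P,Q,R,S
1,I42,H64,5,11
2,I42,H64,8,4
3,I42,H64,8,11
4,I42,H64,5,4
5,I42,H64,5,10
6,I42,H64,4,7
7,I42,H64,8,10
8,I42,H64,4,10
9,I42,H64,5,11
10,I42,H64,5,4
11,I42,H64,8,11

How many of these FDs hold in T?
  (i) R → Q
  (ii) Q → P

2

(i) R → Q: every LHS value maps to a single RHS value — holds.
(ii) Q → P: every LHS value maps to a single RHS value — holds.
2 of the 2 dependencies hold.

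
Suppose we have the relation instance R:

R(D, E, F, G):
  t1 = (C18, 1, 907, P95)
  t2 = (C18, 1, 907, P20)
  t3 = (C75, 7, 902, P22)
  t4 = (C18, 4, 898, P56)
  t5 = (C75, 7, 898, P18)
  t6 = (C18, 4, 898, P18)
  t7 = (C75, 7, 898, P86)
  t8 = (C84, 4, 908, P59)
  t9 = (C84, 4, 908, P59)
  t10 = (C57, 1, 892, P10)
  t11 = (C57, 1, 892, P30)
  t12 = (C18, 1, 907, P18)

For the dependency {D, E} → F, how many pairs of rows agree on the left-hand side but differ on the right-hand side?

(D=C18, E=1): all 3 rows agree on F — 0 pairs.
(D=C75, E=7): violating pairs (3,5), (3,7) — 2 pairs.
(D=C18, E=4): all 2 rows agree on F — 0 pairs.
(D=C84, E=4): all 2 rows agree on F — 0 pairs.
(D=C57, E=1): all 2 rows agree on F — 0 pairs.

2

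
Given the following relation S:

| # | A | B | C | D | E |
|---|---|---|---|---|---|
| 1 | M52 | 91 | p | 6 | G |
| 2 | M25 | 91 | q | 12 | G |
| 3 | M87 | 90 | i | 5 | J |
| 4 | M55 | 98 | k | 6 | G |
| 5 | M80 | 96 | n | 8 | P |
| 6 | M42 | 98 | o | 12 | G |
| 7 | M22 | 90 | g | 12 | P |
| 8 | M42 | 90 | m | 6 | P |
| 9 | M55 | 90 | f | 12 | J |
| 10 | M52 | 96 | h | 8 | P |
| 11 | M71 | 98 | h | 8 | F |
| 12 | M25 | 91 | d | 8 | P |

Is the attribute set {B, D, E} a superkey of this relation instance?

No

Rows 5 and 10 have the same {B, D, E} value (B=96, D=8, E=P) but are distinct tuples, so {B, D, E} does not determine every attribute — not a superkey.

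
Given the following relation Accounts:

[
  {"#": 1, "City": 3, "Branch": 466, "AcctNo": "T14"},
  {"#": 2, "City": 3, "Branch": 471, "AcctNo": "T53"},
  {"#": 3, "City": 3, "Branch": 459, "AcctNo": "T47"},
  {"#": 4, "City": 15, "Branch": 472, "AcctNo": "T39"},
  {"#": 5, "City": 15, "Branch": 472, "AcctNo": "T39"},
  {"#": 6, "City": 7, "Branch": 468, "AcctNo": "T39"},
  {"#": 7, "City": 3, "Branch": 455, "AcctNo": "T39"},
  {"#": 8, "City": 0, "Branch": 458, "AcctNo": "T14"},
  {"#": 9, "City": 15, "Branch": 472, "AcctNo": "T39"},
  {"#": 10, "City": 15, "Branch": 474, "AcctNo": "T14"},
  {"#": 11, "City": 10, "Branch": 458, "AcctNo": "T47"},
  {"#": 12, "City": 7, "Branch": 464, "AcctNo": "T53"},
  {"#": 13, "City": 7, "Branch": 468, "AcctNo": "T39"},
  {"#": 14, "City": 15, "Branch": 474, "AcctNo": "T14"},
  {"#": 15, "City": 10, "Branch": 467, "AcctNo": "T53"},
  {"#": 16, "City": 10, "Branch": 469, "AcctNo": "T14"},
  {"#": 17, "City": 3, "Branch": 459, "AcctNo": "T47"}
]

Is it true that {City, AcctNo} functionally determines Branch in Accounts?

Yes

(City=3, AcctNo=T14): row 1 → Branch = 466 ✓
(City=3, AcctNo=T53): row 2 → Branch = 471 ✓
(City=3, AcctNo=T47): rows 3, 17 → Branch = 459, 459 ✓
(City=15, AcctNo=T39): rows 4, 5, 9 → Branch = 472, 472, 472 ✓
(City=7, AcctNo=T39): rows 6, 13 → Branch = 468, 468 ✓
(City=3, AcctNo=T39): row 7 → Branch = 455 ✓
(City=0, AcctNo=T14): row 8 → Branch = 458 ✓
(City=15, AcctNo=T14): rows 10, 14 → Branch = 474, 474 ✓
(City=10, AcctNo=T47): row 11 → Branch = 458 ✓
(City=7, AcctNo=T53): row 12 → Branch = 464 ✓
(City=10, AcctNo=T53): row 15 → Branch = 467 ✓
(City=10, AcctNo=T14): row 16 → Branch = 469 ✓
Every {City, AcctNo} value is associated with a single Branch value, so {City, AcctNo} → Branch holds.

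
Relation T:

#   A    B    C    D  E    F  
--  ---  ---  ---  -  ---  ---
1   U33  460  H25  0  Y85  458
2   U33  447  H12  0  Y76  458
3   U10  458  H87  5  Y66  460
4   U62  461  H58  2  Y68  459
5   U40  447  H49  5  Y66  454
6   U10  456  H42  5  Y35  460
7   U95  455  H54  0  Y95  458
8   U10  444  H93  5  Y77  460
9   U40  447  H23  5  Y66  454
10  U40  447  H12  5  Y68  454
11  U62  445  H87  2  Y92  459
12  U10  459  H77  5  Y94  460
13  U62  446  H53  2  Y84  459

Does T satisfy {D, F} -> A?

(D=0, F=458): rows 1, 2, 7 → A takes values {U33, U95} — violation
(D=5, F=460): rows 3, 6, 8, 12 → A = U10, U10, U10, U10 ✓
(D=2, F=459): rows 4, 11, 13 → A = U62, U62, U62 ✓
(D=5, F=454): rows 5, 9, 10 → A = U40, U40, U40 ✓
Two rows agree on {D, F} but differ on A, so {D, F} -> A does not hold.

No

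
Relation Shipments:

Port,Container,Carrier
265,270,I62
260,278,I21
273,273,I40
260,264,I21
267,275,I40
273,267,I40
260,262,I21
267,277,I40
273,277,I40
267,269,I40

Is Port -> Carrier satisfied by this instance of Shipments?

Yes

Port=265: 1 row → Carrier = I62 ✓
Port=260: 3 rows → Carrier = I21, I21, I21 ✓
Port=273: 3 rows → Carrier = I40, I40, I40 ✓
Port=267: 3 rows → Carrier = I40, I40, I40 ✓
Every Port value is associated with a single Carrier value, so Port -> Carrier holds.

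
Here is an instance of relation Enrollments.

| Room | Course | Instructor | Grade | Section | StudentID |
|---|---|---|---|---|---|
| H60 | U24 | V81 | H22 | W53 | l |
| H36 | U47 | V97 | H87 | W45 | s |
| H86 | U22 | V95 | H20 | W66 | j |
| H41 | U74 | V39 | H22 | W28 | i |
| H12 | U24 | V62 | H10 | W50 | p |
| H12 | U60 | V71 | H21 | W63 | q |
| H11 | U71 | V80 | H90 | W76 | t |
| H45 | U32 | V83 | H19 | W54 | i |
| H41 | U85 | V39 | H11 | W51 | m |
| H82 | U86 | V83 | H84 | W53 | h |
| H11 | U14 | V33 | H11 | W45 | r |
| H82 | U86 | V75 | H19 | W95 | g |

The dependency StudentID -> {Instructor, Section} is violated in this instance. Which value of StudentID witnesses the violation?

i

StudentID=l: 1 row → {Instructor,Section} = (V81, W53) ✓
StudentID=s: 1 row → {Instructor,Section} = (V97, W45) ✓
StudentID=j: 1 row → {Instructor,Section} = (V95, W66) ✓
StudentID=i: 2 rows → {Instructor,Section} takes values {(V39, W28), (V83, W54)} — violation
StudentID=p: 1 row → {Instructor,Section} = (V62, W50) ✓
StudentID=q: 1 row → {Instructor,Section} = (V71, W63) ✓
StudentID=t: 1 row → {Instructor,Section} = (V80, W76) ✓
StudentID=m: 1 row → {Instructor,Section} = (V39, W51) ✓
StudentID=h: 1 row → {Instructor,Section} = (V83, W53) ✓
StudentID=r: 1 row → {Instructor,Section} = (V33, W45) ✓
StudentID=g: 1 row → {Instructor,Section} = (V75, W95) ✓
The only StudentID value with inconsistent RHS is StudentID=i.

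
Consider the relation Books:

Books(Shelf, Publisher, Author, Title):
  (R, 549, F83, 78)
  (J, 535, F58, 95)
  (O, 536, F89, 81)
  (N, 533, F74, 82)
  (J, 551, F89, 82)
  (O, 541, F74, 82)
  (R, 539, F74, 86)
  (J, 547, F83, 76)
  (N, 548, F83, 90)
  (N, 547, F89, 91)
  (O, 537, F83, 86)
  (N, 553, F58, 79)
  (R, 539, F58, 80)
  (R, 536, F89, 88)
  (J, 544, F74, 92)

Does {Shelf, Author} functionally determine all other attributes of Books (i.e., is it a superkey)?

All 15 rows have distinct {Shelf, Author} values, so {Shelf, Author} → (all attributes) holds and {Shelf, Author} is a superkey.

Yes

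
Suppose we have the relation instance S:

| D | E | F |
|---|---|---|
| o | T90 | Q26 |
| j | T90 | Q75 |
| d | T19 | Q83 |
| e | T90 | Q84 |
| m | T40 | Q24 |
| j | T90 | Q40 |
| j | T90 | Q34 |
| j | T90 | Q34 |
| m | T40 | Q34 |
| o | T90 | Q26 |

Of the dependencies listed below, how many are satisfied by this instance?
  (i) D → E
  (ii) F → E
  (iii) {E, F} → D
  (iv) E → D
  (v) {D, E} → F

(i) D → E: every LHS value maps to a single RHS value — holds.
(ii) F → E: F=Q34: 3 rows → E takes values {T90, T40} — violation — fails.
(iii) {E, F} → D: every LHS value maps to a single RHS value — holds.
(iv) E → D: E=T90: 7 rows → D takes values {o, j, e} — violation — fails.
(v) {D, E} → F: (D=j, E=T90): 4 rows → F takes values {Q75, Q40, Q34} — violation; (D=m, E=T40): 2 rows → F takes values {Q24, Q34} — violation — fails.
2 of the 5 dependencies hold.

2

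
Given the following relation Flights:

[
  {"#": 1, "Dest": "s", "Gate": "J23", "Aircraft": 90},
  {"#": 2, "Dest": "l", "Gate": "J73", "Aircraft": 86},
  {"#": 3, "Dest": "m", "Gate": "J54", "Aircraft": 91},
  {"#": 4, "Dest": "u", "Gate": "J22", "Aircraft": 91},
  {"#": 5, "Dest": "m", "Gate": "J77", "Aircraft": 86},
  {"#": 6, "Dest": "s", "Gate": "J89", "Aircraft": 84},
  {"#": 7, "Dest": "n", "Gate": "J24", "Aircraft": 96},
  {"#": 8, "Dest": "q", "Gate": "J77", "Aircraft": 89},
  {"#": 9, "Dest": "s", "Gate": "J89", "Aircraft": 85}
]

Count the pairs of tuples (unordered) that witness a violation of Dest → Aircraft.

4

Dest=s: violating pairs (1,6), (1,9), (6,9) — 3 pairs.
Dest=m: violating pairs (3,5) — 1 pair.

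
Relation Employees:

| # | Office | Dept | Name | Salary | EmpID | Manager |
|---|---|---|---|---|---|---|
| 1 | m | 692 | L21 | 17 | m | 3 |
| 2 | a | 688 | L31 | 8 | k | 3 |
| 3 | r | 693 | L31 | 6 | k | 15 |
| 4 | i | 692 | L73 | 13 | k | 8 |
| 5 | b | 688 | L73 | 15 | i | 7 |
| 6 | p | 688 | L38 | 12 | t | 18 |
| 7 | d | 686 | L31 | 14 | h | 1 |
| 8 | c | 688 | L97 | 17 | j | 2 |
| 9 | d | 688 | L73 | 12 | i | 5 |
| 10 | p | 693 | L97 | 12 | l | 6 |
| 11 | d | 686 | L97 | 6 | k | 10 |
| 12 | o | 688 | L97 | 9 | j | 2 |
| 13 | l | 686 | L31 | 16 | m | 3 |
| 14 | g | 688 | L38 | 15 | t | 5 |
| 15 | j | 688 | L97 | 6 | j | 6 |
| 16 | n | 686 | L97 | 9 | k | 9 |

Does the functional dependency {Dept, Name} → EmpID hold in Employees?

(Dept=692, Name=L21): row 1 → EmpID = m ✓
(Dept=688, Name=L31): row 2 → EmpID = k ✓
(Dept=693, Name=L31): row 3 → EmpID = k ✓
(Dept=692, Name=L73): row 4 → EmpID = k ✓
(Dept=688, Name=L73): rows 5, 9 → EmpID = i, i ✓
(Dept=688, Name=L38): rows 6, 14 → EmpID = t, t ✓
(Dept=686, Name=L31): rows 7, 13 → EmpID takes values {h, m} — violation
(Dept=688, Name=L97): rows 8, 12, 15 → EmpID = j, j, j ✓
(Dept=693, Name=L97): row 10 → EmpID = l ✓
(Dept=686, Name=L97): rows 11, 16 → EmpID = k, k ✓
Two rows agree on {Dept, Name} but differ on EmpID, so {Dept, Name} → EmpID does not hold.

No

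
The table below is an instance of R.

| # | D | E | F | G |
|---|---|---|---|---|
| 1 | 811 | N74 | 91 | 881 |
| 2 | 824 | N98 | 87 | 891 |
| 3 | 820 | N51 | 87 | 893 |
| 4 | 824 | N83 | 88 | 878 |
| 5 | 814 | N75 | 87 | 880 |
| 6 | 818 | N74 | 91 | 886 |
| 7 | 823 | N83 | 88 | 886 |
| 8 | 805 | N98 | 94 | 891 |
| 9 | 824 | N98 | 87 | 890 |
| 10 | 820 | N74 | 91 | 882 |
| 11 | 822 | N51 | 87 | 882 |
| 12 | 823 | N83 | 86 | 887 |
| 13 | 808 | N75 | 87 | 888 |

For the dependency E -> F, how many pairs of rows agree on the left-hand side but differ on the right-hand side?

E=N74: all 3 rows agree on F — 0 pairs.
E=N98: violating pairs (2,8), (8,9) — 2 pairs.
E=N51: all 2 rows agree on F — 0 pairs.
E=N83: violating pairs (4,12), (7,12) — 2 pairs.
E=N75: all 2 rows agree on F — 0 pairs.

4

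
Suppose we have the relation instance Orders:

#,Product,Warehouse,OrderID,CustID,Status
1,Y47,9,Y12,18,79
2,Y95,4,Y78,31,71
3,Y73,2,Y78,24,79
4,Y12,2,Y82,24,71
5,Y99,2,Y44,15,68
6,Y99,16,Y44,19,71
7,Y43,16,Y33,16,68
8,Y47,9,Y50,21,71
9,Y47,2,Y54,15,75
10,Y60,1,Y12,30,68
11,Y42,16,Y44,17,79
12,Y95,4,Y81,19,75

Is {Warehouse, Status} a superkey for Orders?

All 12 rows have distinct {Warehouse, Status} values, so {Warehouse, Status} → (all attributes) holds and {Warehouse, Status} is a superkey.

Yes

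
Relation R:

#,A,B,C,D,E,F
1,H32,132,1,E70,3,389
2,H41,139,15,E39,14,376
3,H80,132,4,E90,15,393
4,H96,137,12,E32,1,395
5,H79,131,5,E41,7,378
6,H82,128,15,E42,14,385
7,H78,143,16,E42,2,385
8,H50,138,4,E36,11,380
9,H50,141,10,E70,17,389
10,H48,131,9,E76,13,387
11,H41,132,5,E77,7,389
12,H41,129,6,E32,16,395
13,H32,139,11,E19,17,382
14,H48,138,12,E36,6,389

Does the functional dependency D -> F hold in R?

No

D=E70: rows 1, 9 → F = 389, 389 ✓
D=E39: row 2 → F = 376 ✓
D=E90: row 3 → F = 393 ✓
D=E32: rows 4, 12 → F = 395, 395 ✓
D=E41: row 5 → F = 378 ✓
D=E42: rows 6, 7 → F = 385, 385 ✓
D=E36: rows 8, 14 → F takes values {380, 389} — violation
D=E76: row 10 → F = 387 ✓
D=E77: row 11 → F = 389 ✓
D=E19: row 13 → F = 382 ✓
Two rows agree on D but differ on F, so D -> F does not hold.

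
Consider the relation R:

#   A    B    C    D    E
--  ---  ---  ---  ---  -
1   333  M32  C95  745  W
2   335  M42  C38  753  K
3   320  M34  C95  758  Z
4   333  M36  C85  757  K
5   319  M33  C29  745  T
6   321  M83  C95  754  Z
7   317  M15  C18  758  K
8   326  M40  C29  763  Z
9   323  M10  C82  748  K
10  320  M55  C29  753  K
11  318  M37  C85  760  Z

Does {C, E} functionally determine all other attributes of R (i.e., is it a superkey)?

No

Rows 3 and 6 have the same {C, E} value (C=C95, E=Z) but are distinct tuples, so {C, E} does not determine every attribute — not a superkey.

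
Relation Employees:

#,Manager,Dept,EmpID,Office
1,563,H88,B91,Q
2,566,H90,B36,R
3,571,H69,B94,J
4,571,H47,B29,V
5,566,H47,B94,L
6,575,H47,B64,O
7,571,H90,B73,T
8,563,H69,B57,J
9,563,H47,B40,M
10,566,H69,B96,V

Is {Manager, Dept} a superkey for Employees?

All 10 rows have distinct {Manager, Dept} values, so {Manager, Dept} → (all attributes) holds and {Manager, Dept} is a superkey.

Yes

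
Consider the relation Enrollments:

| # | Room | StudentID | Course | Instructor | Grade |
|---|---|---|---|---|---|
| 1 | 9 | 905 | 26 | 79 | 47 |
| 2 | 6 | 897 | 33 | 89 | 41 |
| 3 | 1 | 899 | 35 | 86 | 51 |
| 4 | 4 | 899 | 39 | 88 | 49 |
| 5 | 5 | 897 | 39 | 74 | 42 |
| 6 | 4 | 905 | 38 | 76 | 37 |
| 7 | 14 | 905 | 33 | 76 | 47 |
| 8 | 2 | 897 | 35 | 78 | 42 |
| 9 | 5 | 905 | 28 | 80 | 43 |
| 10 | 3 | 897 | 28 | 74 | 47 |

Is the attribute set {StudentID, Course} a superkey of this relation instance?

All 10 rows have distinct {StudentID, Course} values, so {StudentID, Course} → (all attributes) holds and {StudentID, Course} is a superkey.

Yes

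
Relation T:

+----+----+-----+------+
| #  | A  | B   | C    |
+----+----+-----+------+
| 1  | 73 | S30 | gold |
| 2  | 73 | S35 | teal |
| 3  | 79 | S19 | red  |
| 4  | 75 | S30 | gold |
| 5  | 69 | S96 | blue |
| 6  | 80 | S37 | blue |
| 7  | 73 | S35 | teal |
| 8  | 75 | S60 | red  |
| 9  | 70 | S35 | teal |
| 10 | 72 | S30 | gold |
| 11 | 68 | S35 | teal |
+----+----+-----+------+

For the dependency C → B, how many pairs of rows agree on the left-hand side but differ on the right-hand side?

2

C=gold: all 3 rows agree on B — 0 pairs.
C=teal: all 4 rows agree on B — 0 pairs.
C=red: violating pairs (3,8) — 1 pair.
C=blue: violating pairs (5,6) — 1 pair.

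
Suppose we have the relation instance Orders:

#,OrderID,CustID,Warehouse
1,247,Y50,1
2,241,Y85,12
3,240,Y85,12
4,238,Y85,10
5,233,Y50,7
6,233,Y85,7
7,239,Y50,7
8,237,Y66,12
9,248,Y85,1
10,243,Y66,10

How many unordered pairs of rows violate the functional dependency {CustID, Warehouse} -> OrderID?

(CustID=Y85, Warehouse=12): violating pairs (2,3) — 1 pair.
(CustID=Y50, Warehouse=7): violating pairs (5,7) — 1 pair.

2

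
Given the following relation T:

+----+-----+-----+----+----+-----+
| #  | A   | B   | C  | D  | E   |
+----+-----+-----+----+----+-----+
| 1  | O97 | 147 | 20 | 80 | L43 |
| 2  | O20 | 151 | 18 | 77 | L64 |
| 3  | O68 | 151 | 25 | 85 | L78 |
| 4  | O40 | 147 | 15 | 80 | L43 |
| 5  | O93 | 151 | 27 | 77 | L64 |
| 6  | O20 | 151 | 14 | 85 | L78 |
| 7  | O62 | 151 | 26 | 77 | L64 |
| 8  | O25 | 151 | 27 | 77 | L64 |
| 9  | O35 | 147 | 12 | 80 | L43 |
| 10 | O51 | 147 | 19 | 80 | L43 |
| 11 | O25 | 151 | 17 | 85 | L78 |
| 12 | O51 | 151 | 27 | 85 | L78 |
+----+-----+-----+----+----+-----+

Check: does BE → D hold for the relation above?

(B=147, E=L43): rows 1, 4, 9, 10 → D = 80, 80, 80, 80 ✓
(B=151, E=L64): rows 2, 5, 7, 8 → D = 77, 77, 77, 77 ✓
(B=151, E=L78): rows 3, 6, 11, 12 → D = 85, 85, 85, 85 ✓
Every BE value is associated with a single D value, so BE → D holds.

Yes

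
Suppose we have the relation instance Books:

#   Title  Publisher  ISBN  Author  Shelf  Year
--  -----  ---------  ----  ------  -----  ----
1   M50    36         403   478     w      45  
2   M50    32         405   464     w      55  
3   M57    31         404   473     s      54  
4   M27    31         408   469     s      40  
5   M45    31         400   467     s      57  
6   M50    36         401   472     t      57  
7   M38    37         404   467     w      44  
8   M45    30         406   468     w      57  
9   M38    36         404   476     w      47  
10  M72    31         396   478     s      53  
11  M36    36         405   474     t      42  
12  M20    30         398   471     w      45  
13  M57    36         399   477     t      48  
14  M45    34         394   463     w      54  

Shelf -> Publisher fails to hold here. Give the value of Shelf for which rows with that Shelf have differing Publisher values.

w

Shelf=w: rows 1, 2, 7, 8, 9, 12, 14 → Publisher takes values {36, 32, 37, 30, 34} — violation
Shelf=s: rows 3, 4, 5, 10 → Publisher = 31, 31, 31, 31 ✓
Shelf=t: rows 6, 11, 13 → Publisher = 36, 36, 36 ✓
The only Shelf value with inconsistent Publisher is Shelf=w.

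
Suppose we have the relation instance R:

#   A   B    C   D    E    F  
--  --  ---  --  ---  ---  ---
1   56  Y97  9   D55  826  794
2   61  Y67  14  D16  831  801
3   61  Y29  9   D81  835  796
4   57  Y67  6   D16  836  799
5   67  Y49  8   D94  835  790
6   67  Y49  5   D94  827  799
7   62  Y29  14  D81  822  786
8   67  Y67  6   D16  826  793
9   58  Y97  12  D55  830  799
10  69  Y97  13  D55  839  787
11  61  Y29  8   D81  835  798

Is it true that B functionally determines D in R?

Yes

B=Y97: rows 1, 9, 10 → D = D55, D55, D55 ✓
B=Y67: rows 2, 4, 8 → D = D16, D16, D16 ✓
B=Y29: rows 3, 7, 11 → D = D81, D81, D81 ✓
B=Y49: rows 5, 6 → D = D94, D94 ✓
Every B value is associated with a single D value, so B → D holds.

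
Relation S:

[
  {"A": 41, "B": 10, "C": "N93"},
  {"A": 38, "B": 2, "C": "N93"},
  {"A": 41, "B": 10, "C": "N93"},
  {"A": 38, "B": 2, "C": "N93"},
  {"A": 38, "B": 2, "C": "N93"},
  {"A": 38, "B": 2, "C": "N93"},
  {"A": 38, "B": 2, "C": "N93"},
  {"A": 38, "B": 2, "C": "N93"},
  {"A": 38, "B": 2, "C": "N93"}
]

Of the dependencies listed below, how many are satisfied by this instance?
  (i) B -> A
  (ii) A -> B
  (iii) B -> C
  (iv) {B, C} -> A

4

(i) B -> A: every LHS value maps to a single RHS value — holds.
(ii) A -> B: every LHS value maps to a single RHS value — holds.
(iii) B -> C: every LHS value maps to a single RHS value — holds.
(iv) {B, C} -> A: every LHS value maps to a single RHS value — holds.
4 of the 4 dependencies hold.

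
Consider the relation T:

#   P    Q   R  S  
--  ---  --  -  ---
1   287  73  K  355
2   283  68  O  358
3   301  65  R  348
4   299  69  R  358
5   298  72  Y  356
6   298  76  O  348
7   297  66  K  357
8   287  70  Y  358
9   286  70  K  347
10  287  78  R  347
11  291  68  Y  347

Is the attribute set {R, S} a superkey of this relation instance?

Yes

All 11 rows have distinct {R, S} values, so {R, S} → (all attributes) holds and {R, S} is a superkey.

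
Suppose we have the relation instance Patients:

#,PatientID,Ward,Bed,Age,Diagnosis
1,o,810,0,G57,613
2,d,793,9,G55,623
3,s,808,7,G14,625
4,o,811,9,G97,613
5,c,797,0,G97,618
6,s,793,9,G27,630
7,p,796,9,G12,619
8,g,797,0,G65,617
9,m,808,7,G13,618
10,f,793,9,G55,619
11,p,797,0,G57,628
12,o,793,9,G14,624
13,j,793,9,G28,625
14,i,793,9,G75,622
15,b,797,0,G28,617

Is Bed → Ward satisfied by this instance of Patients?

Bed=0: rows 1, 5, 8, 11, 15 → Ward takes values {810, 797} — violation
Bed=9: rows 2, 4, 6, 7, 10, 12, 13, 14 → Ward takes values {793, 811, 796} — violation
Bed=7: rows 3, 9 → Ward = 808, 808 ✓
Two rows agree on Bed but differ on Ward, so Bed → Ward does not hold.

No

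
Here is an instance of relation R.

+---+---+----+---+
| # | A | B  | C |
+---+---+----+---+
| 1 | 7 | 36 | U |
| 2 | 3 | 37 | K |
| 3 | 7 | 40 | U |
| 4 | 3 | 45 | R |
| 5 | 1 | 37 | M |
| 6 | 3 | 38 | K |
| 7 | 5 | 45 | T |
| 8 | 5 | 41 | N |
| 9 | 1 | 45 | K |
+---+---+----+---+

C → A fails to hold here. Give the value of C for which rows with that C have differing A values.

C=U: rows 1, 3 → A = 7, 7 ✓
C=K: rows 2, 6, 9 → A takes values {3, 1} — violation
C=R: row 4 → A = 3 ✓
C=M: row 5 → A = 1 ✓
C=T: row 7 → A = 5 ✓
C=N: row 8 → A = 5 ✓
The only C value with inconsistent A is C=K.

K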